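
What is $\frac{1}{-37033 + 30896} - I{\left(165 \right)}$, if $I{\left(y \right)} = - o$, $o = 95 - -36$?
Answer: $\frac{803946}{6137} \approx 131.0$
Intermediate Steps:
$o = 131$ ($o = 95 + 36 = 131$)
$I{\left(y \right)} = -131$ ($I{\left(y \right)} = \left(-1\right) 131 = -131$)
$\frac{1}{-37033 + 30896} - I{\left(165 \right)} = \frac{1}{-37033 + 30896} - -131 = \frac{1}{-6137} + 131 = - \frac{1}{6137} + 131 = \frac{803946}{6137}$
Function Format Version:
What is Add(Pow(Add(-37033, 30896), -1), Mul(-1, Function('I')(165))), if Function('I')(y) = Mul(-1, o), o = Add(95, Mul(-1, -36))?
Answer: Rational(803946, 6137) ≈ 131.00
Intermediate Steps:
o = 131 (o = Add(95, 36) = 131)
Function('I')(y) = -131 (Function('I')(y) = Mul(-1, 131) = -131)
Add(Pow(Add(-37033, 30896), -1), Mul(-1, Function('I')(165))) = Add(Pow(Add(-37033, 30896), -1), Mul(-1, -131)) = Add(Pow(-6137, -1), 131) = Add(Rational(-1, 6137), 131) = Rational(803946, 6137)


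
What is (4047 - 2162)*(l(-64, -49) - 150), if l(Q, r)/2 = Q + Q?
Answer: -765310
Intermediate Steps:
l(Q, r) = 4*Q (l(Q, r) = 2*(Q + Q) = 2*(2*Q) = 4*Q)
(4047 - 2162)*(l(-64, -49) - 150) = (4047 - 2162)*(4*(-64) - 150) = 1885*(-256 - 150) = 1885*(-406) = -765310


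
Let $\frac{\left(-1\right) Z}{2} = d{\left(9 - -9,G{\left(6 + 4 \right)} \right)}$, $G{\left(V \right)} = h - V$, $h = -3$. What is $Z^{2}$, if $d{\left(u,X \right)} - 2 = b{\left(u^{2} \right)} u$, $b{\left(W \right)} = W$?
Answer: $136142224$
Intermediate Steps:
$G{\left(V \right)} = -3 - V$
$d{\left(u,X \right)} = 2 + u^{3}$ ($d{\left(u,X \right)} = 2 + u^{2} u = 2 + u^{3}$)
$Z = -11668$ ($Z = - 2 \left(2 + \left(9 - -9\right)^{3}\right) = - 2 \left(2 + \left(9 + 9\right)^{3}\right) = - 2 \left(2 + 18^{3}\right) = - 2 \left(2 + 5832\right) = \left(-2\right) 5834 = -11668$)
$Z^{2} = \left(-11668\right)^{2} = 136142224$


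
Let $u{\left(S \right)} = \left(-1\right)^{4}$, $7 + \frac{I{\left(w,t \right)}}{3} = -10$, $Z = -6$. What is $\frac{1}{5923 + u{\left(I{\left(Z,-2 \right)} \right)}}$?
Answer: $\frac{1}{5924} \approx 0.0001688$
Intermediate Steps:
$I{\left(w,t \right)} = -51$ ($I{\left(w,t \right)} = -21 + 3 \left(-10\right) = -21 - 30 = -51$)
$u{\left(S \right)} = 1$
$\frac{1}{5923 + u{\left(I{\left(Z,-2 \right)} \right)}} = \frac{1}{5923 + 1} = \frac{1}{5924}$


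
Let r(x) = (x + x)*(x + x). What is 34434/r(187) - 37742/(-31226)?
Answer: 1588609019/1091941994 ≈ 1.4548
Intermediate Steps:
r(x) = 4*x**2 (r(x) = (2*x)*(2*x) = 4*x**2)
34434/r(187) - 37742/(-31226) = 34434/((4*187**2)) - 37742/(-31226) = 34434/((4*34969)) - 37742*(-1/31226) = 34434/139876 + 18871/15613 = 34434*(1/139876) + 18871/15613 = 17217/69938 + 18871/15613 = 1588609019/1091941994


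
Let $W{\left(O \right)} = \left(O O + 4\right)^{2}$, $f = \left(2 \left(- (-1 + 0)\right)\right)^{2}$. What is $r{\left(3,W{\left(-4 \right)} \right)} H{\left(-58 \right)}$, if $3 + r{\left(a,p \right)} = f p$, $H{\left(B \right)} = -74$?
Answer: $-118178$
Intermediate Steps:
$f = 4$ ($f = \left(2 \left(\left(-1\right) \left(-1\right)\right)\right)^{2} = \left(2 \cdot 1\right)^{2} = 2^{2} = 4$)
$W{\left(O \right)} = \left(4 + O^{2}\right)^{2}$ ($W{\left(O \right)} = \left(O^{2} + 4\right)^{2} = \left(4 + O^{2}\right)^{2}$)
$r{\left(a,p \right)} = -3 + 4 p$
$r{\left(3,W{\left(-4 \right)} \right)} H{\left(-58 \right)} = \left(-3 + 4 \left(4 + \left(-4\right)^{2}\right)^{2}\right) \left(-74\right) = \left(-3 + 4 \left(4 + 16\right)^{2}\right) \left(-74\right) = \left(-3 + 4 \cdot 20^{2}\right) \left(-74\right) = \left(-3 + 4 \cdot 400\right) \left(-74\right) = \left(-3 + 1600\right) \left(-74\right) = 1597 \left(-74\right) = -118178$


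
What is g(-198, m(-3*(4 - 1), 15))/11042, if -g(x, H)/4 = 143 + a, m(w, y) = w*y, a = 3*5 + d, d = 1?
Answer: -318/5521 ≈ -0.057598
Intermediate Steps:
a = 16 (a = 3*5 + 1 = 15 + 1 = 16)
g(x, H) = -636 (g(x, H) = -4*(143 + 16) = -4*159 = -636)
g(-198, m(-3*(4 - 1), 15))/11042 = -636/11042 = -636*1/11042 = -318/5521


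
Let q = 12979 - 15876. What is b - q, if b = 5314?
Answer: 8211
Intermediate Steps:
q = -2897
b - q = 5314 - 1*(-2897) = 5314 + 2897 = 8211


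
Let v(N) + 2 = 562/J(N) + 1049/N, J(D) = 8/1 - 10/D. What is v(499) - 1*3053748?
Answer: -3033856050910/993509 ≈ -3.0537e+6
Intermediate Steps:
J(D) = 8 - 10/D (J(D) = 8*1 - 10/D = 8 - 10/D)
v(N) = -2 + 562/(8 - 10/N) + 1049/N (v(N) = -2 + (562/(8 - 10/N) + 1049/N) = -2 + 562/(8 - 10/N) + 1049/N)
v(499) - 1*3053748 = (-5245 + 273*499² + 4206*499)/(499*(-5 + 4*499)) - 1*3053748 = (-5245 + 273*249001 + 2098794)/(499*(-5 + 1996)) - 3053748 = (1/499)*(-5245 + 67977273 + 2098794)/1991 - 3053748 = (1/499)*(1/1991)*70070822 - 3053748 = 70070822/993509 - 3053748 = -3033856050910/993509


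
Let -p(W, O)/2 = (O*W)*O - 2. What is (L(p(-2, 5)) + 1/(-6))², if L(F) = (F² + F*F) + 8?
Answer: 16858165921/36 ≈ 4.6828e+8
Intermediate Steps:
p(W, O) = 4 - 2*W*O² (p(W, O) = -2*((O*W)*O - 2) = -2*(W*O² - 2) = -2*(-2 + W*O²) = 4 - 2*W*O²)
L(F) = 8 + 2*F² (L(F) = (F² + F²) + 8 = 2*F² + 8 = 8 + 2*F²)
(L(p(-2, 5)) + 1/(-6))² = ((8 + 2*(4 - 2*(-2)*5²)²) + 1/(-6))² = ((8 + 2*(4 - 2*(-2)*25)²) - ⅙)² = ((8 + 2*(4 + 100)²) - ⅙)² = ((8 + 2*104²) - ⅙)² = ((8 + 2*10816) - ⅙)² = ((8 + 21632) - ⅙)² = (21640 - ⅙)² = (129839/6)² = 16858165921/36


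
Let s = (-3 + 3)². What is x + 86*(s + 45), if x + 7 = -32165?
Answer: -28302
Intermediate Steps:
s = 0 (s = 0² = 0)
x = -32172 (x = -7 - 32165 = -32172)
x + 86*(s + 45) = -32172 + 86*(0 + 45) = -32172 + 86*45 = -32172 + 3870 = -28302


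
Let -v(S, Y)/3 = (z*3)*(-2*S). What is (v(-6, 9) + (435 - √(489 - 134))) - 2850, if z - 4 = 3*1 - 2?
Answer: -2955 - √355 ≈ -2973.8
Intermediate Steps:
z = 5 (z = 4 + (3*1 - 2) = 4 + (3 - 2) = 4 + 1 = 5)
v(S, Y) = 90*S (v(S, Y) = -3*5*3*(-2*S) = -45*(-2*S) = -(-90)*S = 90*S)
(v(-6, 9) + (435 - √(489 - 134))) - 2850 = (90*(-6) + (435 - √(489 - 134))) - 2850 = (-540 + (435 - √355)) - 2850 = (-105 - √355) - 2850 = -2955 - √355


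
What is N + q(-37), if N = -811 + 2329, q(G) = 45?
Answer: 1563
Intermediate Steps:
N = 1518
N + q(-37) = 1518 + 45 = 1563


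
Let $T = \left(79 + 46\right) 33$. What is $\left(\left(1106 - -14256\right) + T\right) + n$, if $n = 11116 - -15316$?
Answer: $45919$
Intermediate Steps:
$T = 4125$ ($T = 125 \cdot 33 = 4125$)
$n = 26432$ ($n = 11116 + 15316 = 26432$)
$\left(\left(1106 - -14256\right) + T\right) + n = \left(\left(1106 - -14256\right) + 4125\right) + 26432 = \left(\left(1106 + 14256\right) + 4125\right) + 26432 = \left(15362 + 4125\right) + 26432 = 19487 + 26432 = 45919$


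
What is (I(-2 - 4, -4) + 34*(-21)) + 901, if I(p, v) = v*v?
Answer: 203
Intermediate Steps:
I(p, v) = v**2
(I(-2 - 4, -4) + 34*(-21)) + 901 = ((-4)**2 + 34*(-21)) + 901 = (16 - 714) + 901 = -698 + 901 = 203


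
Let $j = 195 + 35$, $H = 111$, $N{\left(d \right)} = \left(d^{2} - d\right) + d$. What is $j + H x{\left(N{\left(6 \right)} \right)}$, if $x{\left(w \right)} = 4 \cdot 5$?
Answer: $2450$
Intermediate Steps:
$N{\left(d \right)} = d^{2}$
$x{\left(w \right)} = 20$
$j = 230$
$j + H x{\left(N{\left(6 \right)} \right)} = 230 + 111 \cdot 20 = 230 + 2220 = 2450$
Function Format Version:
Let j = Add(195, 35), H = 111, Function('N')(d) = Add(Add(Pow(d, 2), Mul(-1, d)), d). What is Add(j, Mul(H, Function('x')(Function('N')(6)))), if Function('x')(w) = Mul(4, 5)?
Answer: 2450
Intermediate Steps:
Function('N')(d) = Pow(d, 2)
Function('x')(w) = 20
j = 230
Add(j, Mul(H, Function('x')(Function('N')(6)))) = Add(230, Mul(111, 20)) = Add(230, 2220) = 2450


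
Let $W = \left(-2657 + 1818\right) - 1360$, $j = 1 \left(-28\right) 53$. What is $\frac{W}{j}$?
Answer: $\frac{2199}{1484} \approx 1.4818$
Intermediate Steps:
$j = -1484$ ($j = \left(-28\right) 53 = -1484$)
$W = -2199$ ($W = -839 - 1360 = -2199$)
$\frac{W}{j} = - \frac{2199}{-1484} = \left(-2199\right) \left(- \frac{1}{1484}\right) = \frac{2199}{1484}$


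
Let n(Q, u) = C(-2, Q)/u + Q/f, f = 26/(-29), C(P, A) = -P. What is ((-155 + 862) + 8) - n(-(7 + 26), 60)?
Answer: 132241/195 ≈ 678.16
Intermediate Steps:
f = -26/29 (f = 26*(-1/29) = -26/29 ≈ -0.89655)
n(Q, u) = 2/u - 29*Q/26 (n(Q, u) = (-1*(-2))/u + Q/(-26/29) = 2/u + Q*(-29/26) = 2/u - 29*Q/26)
((-155 + 862) + 8) - n(-(7 + 26), 60) = ((-155 + 862) + 8) - (2/60 - (-29)*(7 + 26)/26) = (707 + 8) - (2*(1/60) - (-29)*33/26) = 715 - (1/30 - 29/26*(-33)) = 715 - (1/30 + 957/26) = 715 - 1*7184/195 = 715 - 7184/195 = 132241/195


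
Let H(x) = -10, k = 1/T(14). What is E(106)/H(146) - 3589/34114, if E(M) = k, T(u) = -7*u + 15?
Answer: -19897/191315 ≈ -0.10400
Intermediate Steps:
T(u) = 15 - 7*u
k = -1/83 (k = 1/(15 - 7*14) = 1/(15 - 98) = 1/(-83) = -1/83 ≈ -0.012048)
E(M) = -1/83
E(106)/H(146) - 3589/34114 = -1/83/(-10) - 3589/34114 = -1/83*(-1/10) - 3589*1/34114 = 1/830 - 97/922 = -19897/191315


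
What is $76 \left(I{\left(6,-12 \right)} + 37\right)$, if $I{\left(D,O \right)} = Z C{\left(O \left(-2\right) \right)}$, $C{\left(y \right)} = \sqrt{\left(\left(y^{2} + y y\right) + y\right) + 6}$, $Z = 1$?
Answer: $2812 + 76 \sqrt{1182} \approx 5424.9$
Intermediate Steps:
$C{\left(y \right)} = \sqrt{6 + y + 2 y^{2}}$ ($C{\left(y \right)} = \sqrt{\left(\left(y^{2} + y^{2}\right) + y\right) + 6} = \sqrt{\left(2 y^{2} + y\right) + 6} = \sqrt{\left(y + 2 y^{2}\right) + 6} = \sqrt{6 + y + 2 y^{2}}$)
$I{\left(D,O \right)} = \sqrt{6 - 2 O + 8 O^{2}}$ ($I{\left(D,O \right)} = 1 \sqrt{6 + O \left(-2\right) + 2 \left(O \left(-2\right)\right)^{2}} = 1 \sqrt{6 - 2 O + 2 \left(- 2 O\right)^{2}} = 1 \sqrt{6 - 2 O + 2 \cdot 4 O^{2}} = 1 \sqrt{6 - 2 O + 8 O^{2}} = \sqrt{6 - 2 O + 8 O^{2}}$)
$76 \left(I{\left(6,-12 \right)} + 37\right) = 76 \left(\sqrt{6 - -24 + 8 \left(-12\right)^{2}} + 37\right) = 76 \left(\sqrt{6 + 24 + 8 \cdot 144} + 37\right) = 76 \left(\sqrt{6 + 24 + 1152} + 37\right) = 76 \left(\sqrt{1182} + 37\right) = 76 \left(37 + \sqrt{1182}\right) = 2812 + 76 \sqrt{1182}$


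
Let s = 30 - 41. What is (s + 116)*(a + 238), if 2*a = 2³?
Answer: 25410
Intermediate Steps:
a = 4 (a = (½)*2³ = (½)*8 = 4)
s = -11
(s + 116)*(a + 238) = (-11 + 116)*(4 + 238) = 105*242 = 25410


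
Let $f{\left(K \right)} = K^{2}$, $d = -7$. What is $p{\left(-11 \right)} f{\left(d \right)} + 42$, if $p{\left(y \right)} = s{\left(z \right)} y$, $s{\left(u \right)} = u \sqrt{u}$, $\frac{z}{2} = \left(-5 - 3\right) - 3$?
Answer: $42 + 11858 i \sqrt{22} \approx 42.0 + 55619.0 i$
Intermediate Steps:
$z = -22$ ($z = 2 \left(\left(-5 - 3\right) - 3\right) = 2 \left(-8 - 3\right) = 2 \left(-11\right) = -22$)
$s{\left(u \right)} = u^{\frac{3}{2}}$
$p{\left(y \right)} = - 22 i y \sqrt{22}$ ($p{\left(y \right)} = \left(-22\right)^{\frac{3}{2}} y = - 22 i \sqrt{22} y = - 22 i y \sqrt{22}$)
$p{\left(-11 \right)} f{\left(d \right)} + 42 = \left(-22\right) i \left(-11\right) \sqrt{22} \left(-7\right)^{2} + 42 = 242 i \sqrt{22} \cdot 49 + 42 = 11858 i \sqrt{22} + 42 = 42 + 11858 i \sqrt{22}$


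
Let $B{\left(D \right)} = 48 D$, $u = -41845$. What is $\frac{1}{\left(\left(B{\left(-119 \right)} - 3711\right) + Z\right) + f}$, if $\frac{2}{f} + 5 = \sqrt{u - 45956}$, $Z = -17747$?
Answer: $- \frac{397705405}{10805655899134} + \frac{i \sqrt{87801}}{32416967697402} \approx -3.6805 \cdot 10^{-5} + 9.1407 \cdot 10^{-12} i$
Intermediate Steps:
$f = \frac{2}{-5 + i \sqrt{87801}}$ ($f = \frac{2}{-5 + \sqrt{-41845 - 45956}} = \frac{2}{-5 + \sqrt{-87801}} = \frac{2}{-5 + i \sqrt{87801}} \approx -0.00011386 - 0.0067477 i$)
$\frac{1}{\left(\left(B{\left(-119 \right)} - 3711\right) + Z\right) + f} = \frac{1}{\left(\left(48 \left(-119\right) - 3711\right) - 17747\right) - \left(\frac{5}{43913} + \frac{i \sqrt{87801}}{43913}\right)} = \frac{1}{\left(\left(-5712 - 3711\right) - 17747\right) - \left(\frac{5}{43913} + \frac{i \sqrt{87801}}{43913}\right)} = \frac{1}{\left(-9423 - 17747\right) - \left(\frac{5}{43913} + \frac{i \sqrt{87801}}{43913}\right)} = \frac{1}{-27170 - \left(\frac{5}{43913} + \frac{i \sqrt{87801}}{43913}\right)} = \frac{1}{- \frac{1193116215}{43913} - \frac{i \sqrt{87801}}{43913}}$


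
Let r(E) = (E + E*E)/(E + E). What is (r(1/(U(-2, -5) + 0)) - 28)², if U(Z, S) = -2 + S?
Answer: 37249/49 ≈ 760.18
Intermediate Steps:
r(E) = (E + E²)/(2*E) (r(E) = (E + E²)/((2*E)) = (E + E²)*(1/(2*E)) = (E + E²)/(2*E))
(r(1/(U(-2, -5) + 0)) - 28)² = ((½ + 1/(2*((-2 - 5) + 0))) - 28)² = ((½ + 1/(2*(-7 + 0))) - 28)² = ((½ + (½)/(-7)) - 28)² = ((½ + (½)*(-⅐)) - 28)² = ((½ - 1/14) - 28)² = (3/7 - 28)² = (-193/7)² = 37249/49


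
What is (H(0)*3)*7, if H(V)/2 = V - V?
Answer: 0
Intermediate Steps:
H(V) = 0 (H(V) = 2*(V - V) = 2*0 = 0)
(H(0)*3)*7 = (0*3)*7 = 0*7 = 0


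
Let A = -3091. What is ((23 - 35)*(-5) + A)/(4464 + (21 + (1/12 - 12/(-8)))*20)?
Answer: -9093/14747 ≈ -0.61660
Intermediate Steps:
((23 - 35)*(-5) + A)/(4464 + (21 + (1/12 - 12/(-8)))*20) = ((23 - 35)*(-5) - 3091)/(4464 + (21 + (1/12 - 12/(-8)))*20) = (-12*(-5) - 3091)/(4464 + (21 + (1*(1/12) - 12*(-1/8)))*20) = (60 - 3091)/(4464 + (21 + (1/12 + 3/2))*20) = -3031/(4464 + (21 + 19/12)*20) = -3031/(4464 + (271/12)*20) = -3031/(4464 + 1355/3) = -3031/14747/3 = -3031*3/14747 = -9093/14747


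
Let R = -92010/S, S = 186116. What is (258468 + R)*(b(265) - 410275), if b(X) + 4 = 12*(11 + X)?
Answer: -9788561208091413/93058 ≈ -1.0519e+11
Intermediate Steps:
b(X) = 128 + 12*X (b(X) = -4 + 12*(11 + X) = -4 + (132 + 12*X) = 128 + 12*X)
R = -46005/93058 (R = -92010/186116 = -92010*1/186116 = -46005/93058 ≈ -0.49437)
(258468 + R)*(b(265) - 410275) = (258468 - 46005/93058)*((128 + 12*265) - 410275) = 24052469139*((128 + 3180) - 410275)/93058 = 24052469139*(3308 - 410275)/93058 = (24052469139/93058)*(-406967) = -9788561208091413/93058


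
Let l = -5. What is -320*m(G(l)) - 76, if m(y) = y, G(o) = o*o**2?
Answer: 39924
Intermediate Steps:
G(o) = o**3
-320*m(G(l)) - 76 = -320*(-5)**3 - 76 = -320*(-125) - 76 = 40000 - 76 = 39924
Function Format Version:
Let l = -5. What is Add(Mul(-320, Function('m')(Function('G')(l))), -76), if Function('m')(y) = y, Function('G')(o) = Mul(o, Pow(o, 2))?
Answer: 39924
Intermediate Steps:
Function('G')(o) = Pow(o, 3)
Add(Mul(-320, Function('m')(Function('G')(l))), -76) = Add(Mul(-320, Pow(-5, 3)), -76) = Add(Mul(-320, -125), -76) = Add(40000, -76) = 39924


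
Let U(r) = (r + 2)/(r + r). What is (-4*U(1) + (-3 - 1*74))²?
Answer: 6889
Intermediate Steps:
U(r) = (2 + r)/(2*r) (U(r) = (2 + r)/((2*r)) = (2 + r)*(1/(2*r)) = (2 + r)/(2*r))
(-4*U(1) + (-3 - 1*74))² = (-2*(2 + 1)/1 + (-3 - 1*74))² = (-2*3 + (-3 - 74))² = (-4*3/2 - 77)² = (-6 - 77)² = (-83)² = 6889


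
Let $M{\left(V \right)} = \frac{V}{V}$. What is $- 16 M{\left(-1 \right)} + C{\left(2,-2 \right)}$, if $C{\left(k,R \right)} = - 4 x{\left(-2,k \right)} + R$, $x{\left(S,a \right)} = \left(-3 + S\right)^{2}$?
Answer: $-118$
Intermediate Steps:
$C{\left(k,R \right)} = -100 + R$ ($C{\left(k,R \right)} = - 4 \left(-3 - 2\right)^{2} + R = - 4 \left(-5\right)^{2} + R = \left(-4\right) 25 + R = -100 + R$)
$M{\left(V \right)} = 1$
$- 16 M{\left(-1 \right)} + C{\left(2,-2 \right)} = \left(-16\right) 1 - 102 = -16 - 102 = -118$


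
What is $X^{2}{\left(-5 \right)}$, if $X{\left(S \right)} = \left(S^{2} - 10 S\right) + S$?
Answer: $4900$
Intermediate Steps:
$X{\left(S \right)} = S^{2} - 9 S$
$X^{2}{\left(-5 \right)} = \left(- 5 \left(-9 - 5\right)\right)^{2} = \left(\left(-5\right) \left(-14\right)\right)^{2} = 70^{2} = 4900$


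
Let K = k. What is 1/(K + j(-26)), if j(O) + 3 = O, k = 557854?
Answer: 1/557825 ≈ 1.7927e-6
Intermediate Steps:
j(O) = -3 + O
K = 557854
1/(K + j(-26)) = 1/(557854 + (-3 - 26)) = 1/(557854 - 29) = 1/557825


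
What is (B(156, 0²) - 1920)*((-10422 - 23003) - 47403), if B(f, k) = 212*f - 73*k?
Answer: -2517953856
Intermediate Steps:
B(f, k) = -73*k + 212*f
(B(156, 0²) - 1920)*((-10422 - 23003) - 47403) = ((-73*0² + 212*156) - 1920)*((-10422 - 23003) - 47403) = ((-73*0 + 33072) - 1920)*(-33425 - 47403) = ((0 + 33072) - 1920)*(-80828) = (33072 - 1920)*(-80828) = 31152*(-80828) = -2517953856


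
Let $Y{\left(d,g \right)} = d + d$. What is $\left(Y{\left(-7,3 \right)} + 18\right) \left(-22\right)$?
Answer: $-88$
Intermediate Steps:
$Y{\left(d,g \right)} = 2 d$
$\left(Y{\left(-7,3 \right)} + 18\right) \left(-22\right) = \left(2 \left(-7\right) + 18\right) \left(-22\right) = \left(-14 + 18\right) \left(-22\right) = 4 \left(-22\right) = -88$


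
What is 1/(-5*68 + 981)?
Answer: 1/641 ≈ 0.0015601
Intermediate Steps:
1/(-5*68 + 981) = 1/(-340 + 981) = 1/641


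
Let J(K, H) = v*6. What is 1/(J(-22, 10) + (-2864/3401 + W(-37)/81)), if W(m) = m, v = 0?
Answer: -1539/1999 ≈ -0.76989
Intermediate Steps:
J(K, H) = 0 (J(K, H) = 0*6 = 0)
1/(J(-22, 10) + (-2864/3401 + W(-37)/81)) = 1/(0 + (-2864/3401 - 37/81)) = 1/(0 + (-2864*1/3401 - 37*1/81)) = 1/(0 + (-16/19 - 37/81)) = 1/(0 - 1999/1539) = 1/(-1999/1539) = -1539/1999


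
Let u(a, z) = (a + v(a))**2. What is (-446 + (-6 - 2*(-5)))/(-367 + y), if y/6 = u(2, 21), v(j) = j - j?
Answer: 442/343 ≈ 1.2886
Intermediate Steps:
v(j) = 0
u(a, z) = a**2 (u(a, z) = (a + 0)**2 = a**2)
y = 24 (y = 6*2**2 = 6*4 = 24)
(-446 + (-6 - 2*(-5)))/(-367 + y) = (-446 + (-6 - 2*(-5)))/(-367 + 24) = (-446 + (-6 + 10))/(-343) = (-446 + 4)*(-1/343) = -442*(-1/343) = 442/343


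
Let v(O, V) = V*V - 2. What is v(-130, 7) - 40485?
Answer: -40438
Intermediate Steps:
v(O, V) = -2 + V² (v(O, V) = V² - 2 = -2 + V²)
v(-130, 7) - 40485 = (-2 + 7²) - 40485 = (-2 + 49) - 40485 = 47 - 40485 = -40438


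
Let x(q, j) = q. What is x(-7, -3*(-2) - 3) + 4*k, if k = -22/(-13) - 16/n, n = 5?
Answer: -847/65 ≈ -13.031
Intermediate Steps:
k = -98/65 (k = -22/(-13) - 16/5 = -22*(-1/13) - 16*⅕ = 22/13 - 16/5 = -98/65 ≈ -1.5077)
x(-7, -3*(-2) - 3) + 4*k = -7 + 4*(-98/65) = -7 - 392/65 = -847/65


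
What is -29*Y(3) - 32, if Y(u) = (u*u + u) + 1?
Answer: -409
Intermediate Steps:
Y(u) = 1 + u + u² (Y(u) = (u² + u) + 1 = (u + u²) + 1 = 1 + u + u²)
-29*Y(3) - 32 = -29*(1 + 3 + 3²) - 32 = -29*(1 + 3 + 9) - 32 = -29*13 - 32 = -377 - 32 = -409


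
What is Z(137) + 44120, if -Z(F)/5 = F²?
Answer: -49725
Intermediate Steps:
Z(F) = -5*F²
Z(137) + 44120 = -5*137² + 44120 = -5*18769 + 44120 = -93845 + 44120 = -49725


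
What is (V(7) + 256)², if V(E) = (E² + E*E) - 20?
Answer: 111556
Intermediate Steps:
V(E) = -20 + 2*E² (V(E) = (E² + E²) - 20 = 2*E² - 20 = -20 + 2*E²)
(V(7) + 256)² = ((-20 + 2*7²) + 256)² = ((-20 + 2*49) + 256)² = ((-20 + 98) + 256)² = (78 + 256)² = 334² = 111556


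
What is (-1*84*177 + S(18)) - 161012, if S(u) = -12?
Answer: -175892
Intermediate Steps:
(-1*84*177 + S(18)) - 161012 = (-1*84*177 - 12) - 161012 = (-84*177 - 12) - 161012 = (-14868 - 12) - 161012 = -14880 - 161012 = -175892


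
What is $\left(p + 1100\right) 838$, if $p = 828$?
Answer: $1615664$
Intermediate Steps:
$\left(p + 1100\right) 838 = \left(828 + 1100\right) 838 = 1928 \cdot 838 = 1615664$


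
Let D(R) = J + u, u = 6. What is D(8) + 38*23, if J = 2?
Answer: 882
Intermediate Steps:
D(R) = 8 (D(R) = 2 + 6 = 8)
D(8) + 38*23 = 8 + 38*23 = 8 + 874 = 882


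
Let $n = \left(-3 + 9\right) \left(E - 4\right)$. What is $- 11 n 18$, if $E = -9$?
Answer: $15444$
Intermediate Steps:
$n = -78$ ($n = \left(-3 + 9\right) \left(-9 - 4\right) = 6 \left(-13\right) = -78$)
$- 11 n 18 = \left(-11\right) \left(-78\right) 18 = 858 \cdot 18 = 15444$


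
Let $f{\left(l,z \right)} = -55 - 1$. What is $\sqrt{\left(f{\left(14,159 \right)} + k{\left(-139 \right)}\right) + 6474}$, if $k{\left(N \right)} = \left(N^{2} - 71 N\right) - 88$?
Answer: $8 \sqrt{555} \approx 188.47$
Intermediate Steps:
$f{\left(l,z \right)} = -56$ ($f{\left(l,z \right)} = -55 - 1 = -56$)
$k{\left(N \right)} = -88 + N^{2} - 71 N$ ($k{\left(N \right)} = \left(N^{2} - 71 N\right) - 88 = -88 + N^{2} - 71 N$)
$\sqrt{\left(f{\left(14,159 \right)} + k{\left(-139 \right)}\right) + 6474} = \sqrt{\left(-56 - \left(-9781 - 19321\right)\right) + 6474} = \sqrt{\left(-56 + \left(-88 + 19321 + 9869\right)\right) + 6474} = \sqrt{\left(-56 + 29102\right) + 6474} = \sqrt{29046 + 6474} = \sqrt{35520} = 8 \sqrt{555}$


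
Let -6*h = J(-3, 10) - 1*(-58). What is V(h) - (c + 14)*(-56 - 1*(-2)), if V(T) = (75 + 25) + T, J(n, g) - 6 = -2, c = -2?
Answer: 2213/3 ≈ 737.67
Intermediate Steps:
J(n, g) = 4 (J(n, g) = 6 - 2 = 4)
h = -31/3 (h = -(4 - 1*(-58))/6 = -(4 + 58)/6 = -⅙*62 = -31/3 ≈ -10.333)
V(T) = 100 + T
V(h) - (c + 14)*(-56 - 1*(-2)) = (100 - 31/3) - (-2 + 14)*(-56 - 1*(-2)) = 269/3 - 12*(-56 + 2) = 269/3 - 12*(-54) = 269/3 - 1*(-648) = 269/3 + 648 = 2213/3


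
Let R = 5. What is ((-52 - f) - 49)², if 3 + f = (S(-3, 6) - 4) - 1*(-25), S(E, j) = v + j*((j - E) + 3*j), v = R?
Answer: 81796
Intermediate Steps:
v = 5
S(E, j) = 5 + j*(-E + 4*j) (S(E, j) = 5 + j*((j - E) + 3*j) = 5 + j*(-E + 4*j))
f = 185 (f = -3 + (((5 + 4*6² - 1*(-3)*6) - 4) - 1*(-25)) = -3 + (((5 + 4*36 + 18) - 4) + 25) = -3 + (((5 + 144 + 18) - 4) + 25) = -3 + ((167 - 4) + 25) = -3 + (163 + 25) = -3 + 188 = 185)
((-52 - f) - 49)² = ((-52 - 1*185) - 49)² = ((-52 - 185) - 49)² = (-237 - 49)² = (-286)² = 81796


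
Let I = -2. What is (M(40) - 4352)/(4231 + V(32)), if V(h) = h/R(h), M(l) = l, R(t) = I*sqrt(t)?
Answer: -18244072/17901353 - 8624*sqrt(2)/17901353 ≈ -1.0198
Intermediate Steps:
R(t) = -2*sqrt(t)
V(h) = -sqrt(h)/2 (V(h) = h/((-2*sqrt(h))) = h*(-1/(2*sqrt(h))) = -sqrt(h)/2)
(M(40) - 4352)/(4231 + V(32)) = (40 - 4352)/(4231 - 2*sqrt(2)) = -4312/(4231 - 2*sqrt(2))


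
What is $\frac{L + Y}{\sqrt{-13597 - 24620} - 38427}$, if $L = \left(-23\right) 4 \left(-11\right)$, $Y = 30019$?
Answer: $- \frac{397476079}{492224182} - \frac{31031 i \sqrt{38217}}{1476672546} \approx -0.80751 - 0.0041081 i$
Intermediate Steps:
$L = 1012$ ($L = \left(-92\right) \left(-11\right) = 1012$)
$\frac{L + Y}{\sqrt{-13597 - 24620} - 38427} = \frac{1012 + 30019}{\sqrt{-13597 - 24620} - 38427} = \frac{31031}{\sqrt{-38217} - 38427} = \frac{31031}{i \sqrt{38217} - 38427} = \frac{31031}{-38427 + i \sqrt{38217}}$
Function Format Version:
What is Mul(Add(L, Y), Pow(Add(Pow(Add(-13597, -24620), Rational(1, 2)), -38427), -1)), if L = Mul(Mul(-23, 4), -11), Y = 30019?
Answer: Add(Rational(-397476079, 492224182), Mul(Rational(-31031, 1476672546), I, Pow(38217, Rational(1, 2)))) ≈ Add(-0.80751, Mul(-0.0041081, I))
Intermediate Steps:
L = 1012 (L = Mul(-92, -11) = 1012)
Mul(Add(L, Y), Pow(Add(Pow(Add(-13597, -24620), Rational(1, 2)), -38427), -1)) = Mul(Add(1012, 30019), Pow(Add(Pow(Add(-13597, -24620), Rational(1, 2)), -38427), -1)) = Mul(31031, Pow(Add(Pow(-38217, Rational(1, 2)), -38427), -1)) = Mul(31031, Pow(Add(Mul(I, Pow(38217, Rational(1, 2))), -38427), -1)) = Mul(31031, Pow(Add(-38427, Mul(I, Pow(38217, Rational(1, 2)))), -1))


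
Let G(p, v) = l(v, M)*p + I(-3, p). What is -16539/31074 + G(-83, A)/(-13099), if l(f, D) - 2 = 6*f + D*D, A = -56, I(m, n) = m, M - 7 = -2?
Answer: -337835339/135679442 ≈ -2.4900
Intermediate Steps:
M = 5 (M = 7 - 2 = 5)
l(f, D) = 2 + D**2 + 6*f (l(f, D) = 2 + (6*f + D*D) = 2 + (6*f + D**2) = 2 + (D**2 + 6*f) = 2 + D**2 + 6*f)
G(p, v) = -3 + p*(27 + 6*v) (G(p, v) = (2 + 5**2 + 6*v)*p - 3 = (2 + 25 + 6*v)*p - 3 = (27 + 6*v)*p - 3 = p*(27 + 6*v) - 3 = -3 + p*(27 + 6*v))
-16539/31074 + G(-83, A)/(-13099) = -16539/31074 + (-3 + 3*(-83)*(9 + 2*(-56)))/(-13099) = -16539*1/31074 + (-3 + 3*(-83)*(9 - 112))*(-1/13099) = -5513/10358 + (-3 + 3*(-83)*(-103))*(-1/13099) = -5513/10358 + (-3 + 25647)*(-1/13099) = -5513/10358 + 25644*(-1/13099) = -5513/10358 - 25644/13099 = -337835339/135679442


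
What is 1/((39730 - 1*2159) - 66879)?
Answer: -1/29308 ≈ -3.4120e-5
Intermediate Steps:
1/((39730 - 1*2159) - 66879) = 1/((39730 - 2159) - 66879) = 1/(37571 - 66879) = 1/(-29308) = -1/29308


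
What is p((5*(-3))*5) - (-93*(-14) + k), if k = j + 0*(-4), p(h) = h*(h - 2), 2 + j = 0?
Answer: 4475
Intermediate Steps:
j = -2 (j = -2 + 0 = -2)
p(h) = h*(-2 + h)
k = -2 (k = -2 + 0*(-4) = -2 + 0 = -2)
p((5*(-3))*5) - (-93*(-14) + k) = ((5*(-3))*5)*(-2 + (5*(-3))*5) - (-93*(-14) - 2) = (-15*5)*(-2 - 15*5) - (1302 - 2) = -75*(-2 - 75) - 1*1300 = -75*(-77) - 1300 = 5775 - 1300 = 4475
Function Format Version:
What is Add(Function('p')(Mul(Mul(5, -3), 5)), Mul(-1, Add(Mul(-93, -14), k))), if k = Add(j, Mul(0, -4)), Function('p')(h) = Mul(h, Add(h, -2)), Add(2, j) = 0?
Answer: 4475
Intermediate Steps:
j = -2 (j = Add(-2, 0) = -2)
Function('p')(h) = Mul(h, Add(-2, h))
k = -2 (k = Add(-2, Mul(0, -4)) = Add(-2, 0) = -2)
Add(Function('p')(Mul(Mul(5, -3), 5)), Mul(-1, Add(Mul(-93, -14), k))) = Add(Mul(Mul(Mul(5, -3), 5), Add(-2, Mul(Mul(5, -3), 5))), Mul(-1, Add(Mul(-93, -14), -2))) = Add(Mul(Mul(-15, 5), Add(-2, Mul(-15, 5))), Mul(-1, Add(1302, -2))) = Add(Mul(-75, Add(-2, -75)), Mul(-1, 1300)) = Add(Mul(-75, -77), -1300) = Add(5775, -1300) = 4475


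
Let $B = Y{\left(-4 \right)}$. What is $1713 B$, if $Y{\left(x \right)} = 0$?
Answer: $0$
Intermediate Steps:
$B = 0$
$1713 B = 1713 \cdot 0 = 0$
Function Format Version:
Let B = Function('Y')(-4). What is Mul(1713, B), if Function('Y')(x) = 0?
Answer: 0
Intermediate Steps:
B = 0
Mul(1713, B) = Mul(1713, 0) = 0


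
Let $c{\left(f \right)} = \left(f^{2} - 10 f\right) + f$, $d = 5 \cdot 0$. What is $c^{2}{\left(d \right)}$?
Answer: $0$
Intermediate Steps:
$d = 0$
$c{\left(f \right)} = f^{2} - 9 f$
$c^{2}{\left(d \right)} = \left(0 \left(-9 + 0\right)\right)^{2} = \left(0 \left(-9\right)\right)^{2} = 0^{2} = 0$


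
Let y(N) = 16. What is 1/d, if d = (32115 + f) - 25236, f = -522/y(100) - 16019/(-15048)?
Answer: 7524/51520135 ≈ 0.00014604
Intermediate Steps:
f = -237461/7524 (f = -522/16 - 16019/(-15048) = -522*1/16 - 16019*(-1/15048) = -261/8 + 16019/15048 = -237461/7524 ≈ -31.560)
d = 51520135/7524 (d = (32115 - 237461/7524) - 25236 = 241395799/7524 - 25236 = 51520135/7524 ≈ 6847.4)
1/d = 1/(51520135/7524) = 7524/51520135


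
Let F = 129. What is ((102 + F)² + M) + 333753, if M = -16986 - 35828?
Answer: 334300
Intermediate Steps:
M = -52814
((102 + F)² + M) + 333753 = ((102 + 129)² - 52814) + 333753 = (231² - 52814) + 333753 = (53361 - 52814) + 333753 = 547 + 333753 = 334300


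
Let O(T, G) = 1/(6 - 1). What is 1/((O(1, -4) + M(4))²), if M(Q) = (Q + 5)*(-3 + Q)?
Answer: 25/2116 ≈ 0.011815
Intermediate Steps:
M(Q) = (-3 + Q)*(5 + Q) (M(Q) = (5 + Q)*(-3 + Q) = (-3 + Q)*(5 + Q))
O(T, G) = ⅕ (O(T, G) = 1/5 = ⅕)
1/((O(1, -4) + M(4))²) = 1/((⅕ + (-15 + 4² + 2*4))²) = 1/((⅕ + (-15 + 16 + 8))²) = 1/((⅕ + 9)²) = 1/((46/5)²) = 1/(2116/25) = 25/2116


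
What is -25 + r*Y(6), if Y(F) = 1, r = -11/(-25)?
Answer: -614/25 ≈ -24.560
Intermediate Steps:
r = 11/25 (r = -11*(-1/25) = 11/25 ≈ 0.44000)
-25 + r*Y(6) = -25 + (11/25)*1 = -25 + 11/25 = -614/25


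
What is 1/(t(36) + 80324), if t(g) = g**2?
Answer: 1/81620 ≈ 1.2252e-5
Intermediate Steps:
1/(t(36) + 80324) = 1/(36**2 + 80324) = 1/(1296 + 80324) = 1/81620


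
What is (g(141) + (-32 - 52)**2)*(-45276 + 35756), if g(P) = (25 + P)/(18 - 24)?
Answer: -200729200/3 ≈ -6.6910e+7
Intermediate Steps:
g(P) = -25/6 - P/6 (g(P) = (25 + P)/(-6) = (25 + P)*(-1/6) = -25/6 - P/6)
(g(141) + (-32 - 52)**2)*(-45276 + 35756) = ((-25/6 - 1/6*141) + (-32 - 52)**2)*(-45276 + 35756) = ((-25/6 - 47/2) + (-84)**2)*(-9520) = (-83/3 + 7056)*(-9520) = (21085/3)*(-9520) = -200729200/3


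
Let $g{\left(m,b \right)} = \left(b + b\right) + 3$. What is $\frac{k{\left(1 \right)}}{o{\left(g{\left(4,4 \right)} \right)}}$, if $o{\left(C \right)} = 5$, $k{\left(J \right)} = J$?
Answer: $\frac{1}{5} \approx 0.2$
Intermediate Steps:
$g{\left(m,b \right)} = 3 + 2 b$ ($g{\left(m,b \right)} = 2 b + 3 = 3 + 2 b$)
$\frac{k{\left(1 \right)}}{o{\left(g{\left(4,4 \right)} \right)}} = 1 \cdot \frac{1}{5} = \frac{1}{5}$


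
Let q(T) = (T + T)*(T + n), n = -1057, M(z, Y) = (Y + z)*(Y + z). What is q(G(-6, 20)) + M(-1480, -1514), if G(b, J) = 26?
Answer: 8910424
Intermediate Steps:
M(z, Y) = (Y + z)²
q(T) = 2*T*(-1057 + T) (q(T) = (T + T)*(T - 1057) = (2*T)*(-1057 + T) = 2*T*(-1057 + T))
q(G(-6, 20)) + M(-1480, -1514) = 2*26*(-1057 + 26) + (-1514 - 1480)² = 2*26*(-1031) + (-2994)² = -53612 + 8964036 = 8910424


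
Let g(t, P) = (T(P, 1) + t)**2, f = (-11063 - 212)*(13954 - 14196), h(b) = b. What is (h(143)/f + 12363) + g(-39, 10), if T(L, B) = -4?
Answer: 3525286613/248050 ≈ 14212.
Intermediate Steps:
f = 2728550 (f = -11275*(-242) = 2728550)
g(t, P) = (-4 + t)**2
(h(143)/f + 12363) + g(-39, 10) = (143/2728550 + 12363) + (-4 - 39)**2 = (143*(1/2728550) + 12363) + (-43)**2 = (13/248050 + 12363) + 1849 = 3066642163/248050 + 1849 = 3525286613/248050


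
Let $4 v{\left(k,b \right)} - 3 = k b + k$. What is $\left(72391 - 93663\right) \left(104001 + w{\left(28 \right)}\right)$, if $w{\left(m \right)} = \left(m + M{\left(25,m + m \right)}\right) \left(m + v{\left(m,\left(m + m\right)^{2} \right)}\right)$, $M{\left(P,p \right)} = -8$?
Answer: $-11566777632$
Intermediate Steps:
$v{\left(k,b \right)} = \frac{3}{4} + \frac{k}{4} + \frac{b k}{4}$ ($v{\left(k,b \right)} = \frac{3}{4} + \frac{k b + k}{4} = \frac{3}{4} + \frac{b k + k}{4} = \frac{3}{4} + \frac{k + b k}{4} = \frac{3}{4} + \left(\frac{k}{4} + \frac{b k}{4}\right) = \frac{3}{4} + \frac{k}{4} + \frac{b k}{4}$)
$w{\left(m \right)} = \left(-8 + m\right) \left(\frac{3}{4} + m^{3} + \frac{5 m}{4}\right)$ ($w{\left(m \right)} = \left(m - 8\right) \left(m + \left(\frac{3}{4} + \frac{m}{4} + \frac{\left(m + m\right)^{2} m}{4}\right)\right) = \left(-8 + m\right) \left(m + \left(\frac{3}{4} + \frac{m}{4} + \frac{\left(2 m\right)^{2} m}{4}\right)\right) = \left(-8 + m\right) \left(m + \left(\frac{3}{4} + \frac{m}{4} + \frac{4 m^{2} m}{4}\right)\right) = \left(-8 + m\right) \left(m + \left(\frac{3}{4} + \frac{m}{4} + m^{3}\right)\right) = \left(-8 + m\right) \left(m + \left(\frac{3}{4} + m^{3} + \frac{m}{4}\right)\right) = \left(-8 + m\right) \left(\frac{3}{4} + m^{3} + \frac{5 m}{4}\right)$)
$\left(72391 - 93663\right) \left(104001 + w{\left(28 \right)}\right) = \left(72391 - 93663\right) \left(104001 - \left(265 - 614656 - 980 + 175616\right)\right) = - 21272 \left(104001 - -439755\right) = - 21272 \left(104001 + 439755\right) = \left(-21272\right) 543756 = -11566777632$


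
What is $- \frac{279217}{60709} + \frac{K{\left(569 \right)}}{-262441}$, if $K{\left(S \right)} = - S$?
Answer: $- \frac{73243445276}{15932530669} \approx -4.5971$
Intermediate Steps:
$- \frac{279217}{60709} + \frac{K{\left(569 \right)}}{-262441} = - \frac{279217}{60709} + \frac{\left(-1\right) 569}{-262441} = \left(-279217\right) \frac{1}{60709} - - \frac{569}{262441} = - \frac{279217}{60709} + \frac{569}{262441} = - \frac{73243445276}{15932530669}$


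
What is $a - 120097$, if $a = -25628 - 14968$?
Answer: $-160693$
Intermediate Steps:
$a = -40596$
$a - 120097 = -40596 - 120097 = -160693$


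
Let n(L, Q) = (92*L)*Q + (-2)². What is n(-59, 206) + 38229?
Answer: -1079935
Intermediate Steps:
n(L, Q) = 4 + 92*L*Q (n(L, Q) = 92*L*Q + 4 = 4 + 92*L*Q)
n(-59, 206) + 38229 = (4 + 92*(-59)*206) + 38229 = (4 - 1118168) + 38229 = -1118164 + 38229 = -1079935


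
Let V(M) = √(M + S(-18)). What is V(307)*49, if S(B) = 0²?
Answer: 49*√307 ≈ 858.55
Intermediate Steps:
S(B) = 0
V(M) = √M (V(M) = √(M + 0) = √M)
V(307)*49 = √307*49 = 49*√307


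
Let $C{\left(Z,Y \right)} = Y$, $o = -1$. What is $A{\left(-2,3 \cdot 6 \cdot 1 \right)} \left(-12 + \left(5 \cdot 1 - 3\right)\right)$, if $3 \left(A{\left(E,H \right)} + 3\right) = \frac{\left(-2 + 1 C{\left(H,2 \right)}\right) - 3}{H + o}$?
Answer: $\frac{520}{17} \approx 30.588$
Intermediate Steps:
$A{\left(E,H \right)} = -3 - \frac{1}{-1 + H}$ ($A{\left(E,H \right)} = -3 + \frac{\left(\left(-2 + 1 \cdot 2\right) - 3\right) \frac{1}{H - 1}}{3} = -3 + \frac{\left(\left(-2 + 2\right) - 3\right) \frac{1}{-1 + H}}{3} = -3 + \frac{\left(0 - 3\right) \frac{1}{-1 + H}}{3} = -3 + \frac{\left(-3\right) \frac{1}{-1 + H}}{3} = -3 - \frac{1}{-1 + H}$)
$A{\left(-2,3 \cdot 6 \cdot 1 \right)} \left(-12 + \left(5 \cdot 1 - 3\right)\right) = \frac{2 - 3 \cdot 3 \cdot 6 \cdot 1}{-1 + 3 \cdot 6 \cdot 1} \left(-12 + \left(5 \cdot 1 - 3\right)\right) = \frac{2 - 3 \cdot 18 \cdot 1}{-1 + 18 \cdot 1} \left(-12 + \left(5 - 3\right)\right) = \frac{2 - 54}{-1 + 18} \left(-12 + 2\right) = \frac{2 - 54}{17} \left(-10\right) = \frac{1}{17} \left(-52\right) \left(-10\right) = \left(- \frac{52}{17}\right) \left(-10\right) = \frac{520}{17}$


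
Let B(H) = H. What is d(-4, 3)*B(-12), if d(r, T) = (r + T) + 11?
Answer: -120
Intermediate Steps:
d(r, T) = 11 + T + r (d(r, T) = (T + r) + 11 = 11 + T + r)
d(-4, 3)*B(-12) = (11 + 3 - 4)*(-12) = 10*(-12) = -120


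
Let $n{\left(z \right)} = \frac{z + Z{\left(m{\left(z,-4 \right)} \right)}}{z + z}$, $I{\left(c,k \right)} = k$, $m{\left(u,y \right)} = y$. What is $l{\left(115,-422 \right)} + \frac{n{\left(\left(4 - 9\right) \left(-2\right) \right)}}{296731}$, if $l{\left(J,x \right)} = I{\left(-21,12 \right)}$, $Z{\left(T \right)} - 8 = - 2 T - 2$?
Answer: $\frac{17803866}{1483655} \approx 12.0$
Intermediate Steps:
$Z{\left(T \right)} = 6 - 2 T$ ($Z{\left(T \right)} = 8 - \left(2 + 2 T\right) = 6 - 2 T$)
$l{\left(J,x \right)} = 12$
$n{\left(z \right)} = \frac{14 + z}{2 z}$ ($n{\left(z \right)} = \frac{z + \left(6 - -8\right)}{z + z} = \frac{z + \left(6 + 8\right)}{2 z} = \left(z + 14\right) \frac{1}{2 z} = \left(14 + z\right) \frac{1}{2 z} = \frac{14 + z}{2 z}$)
$l{\left(115,-422 \right)} + \frac{n{\left(\left(4 - 9\right) \left(-2\right) \right)}}{296731} = 12 + \frac{\frac{1}{2} \frac{1}{\left(4 - 9\right) \left(-2\right)} \left(14 + \left(4 - 9\right) \left(-2\right)\right)}{296731} = 12 + \frac{14 - -10}{2 \left(\left(-5\right) \left(-2\right)\right)} \frac{1}{296731} = 12 + \frac{14 + 10}{2 \cdot 10} \cdot \frac{1}{296731} = 12 + \frac{1}{2} \cdot \frac{1}{10} \cdot 24 \cdot \frac{1}{296731} = 12 + \frac{6}{5} \cdot \frac{1}{296731} = 12 + \frac{6}{1483655} = \frac{17803866}{1483655}$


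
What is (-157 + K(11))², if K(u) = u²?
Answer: 1296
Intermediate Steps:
(-157 + K(11))² = (-157 + 11²)² = (-157 + 121)² = (-36)² = 1296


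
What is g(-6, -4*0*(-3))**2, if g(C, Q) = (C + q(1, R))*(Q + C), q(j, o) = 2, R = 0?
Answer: 576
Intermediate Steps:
g(C, Q) = (2 + C)*(C + Q) (g(C, Q) = (C + 2)*(Q + C) = (2 + C)*(C + Q))
g(-6, -4*0*(-3))**2 = ((-6)**2 + 2*(-6) + 2*(-4*0*(-3)) - 6*(-4*0)*(-3))**2 = (36 - 12 + 2*(0*(-3)) - 0*(-3))**2 = (36 - 12 + 2*0 - 6*0)**2 = (36 - 12 + 0 + 0)**2 = 24**2 = 576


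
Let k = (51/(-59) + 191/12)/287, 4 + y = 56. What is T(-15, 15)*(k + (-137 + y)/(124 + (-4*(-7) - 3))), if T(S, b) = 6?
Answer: -15683767/5046034 ≈ -3.1081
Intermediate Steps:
y = 52 (y = -4 + 56 = 52)
k = 10657/203196 (k = (51*(-1/59) + 191*(1/12))*(1/287) = (-51/59 + 191/12)*(1/287) = (10657/708)*(1/287) = 10657/203196 ≈ 0.052447)
T(-15, 15)*(k + (-137 + y)/(124 + (-4*(-7) - 3))) = 6*(10657/203196 + (-137 + 52)/(124 + (-4*(-7) - 3))) = 6*(10657/203196 - 85/(124 + (28 - 3))) = 6*(10657/203196 - 85/(124 + 25)) = 6*(10657/203196 - 85/149) = 6*(-15683767/30276204) = -15683767/5046034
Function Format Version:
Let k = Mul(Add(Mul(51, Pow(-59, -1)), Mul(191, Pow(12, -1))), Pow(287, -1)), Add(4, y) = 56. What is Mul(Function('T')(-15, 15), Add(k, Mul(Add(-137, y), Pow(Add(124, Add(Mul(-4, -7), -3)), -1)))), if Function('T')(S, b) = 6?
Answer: Rational(-15683767, 5046034) ≈ -3.1081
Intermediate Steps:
y = 52 (y = Add(-4, 56) = 52)
k = Rational(10657, 203196) (k = Mul(Add(Mul(51, Rational(-1, 59)), Mul(191, Rational(1, 12))), Rational(1, 287)) = Mul(Add(Rational(-51, 59), Rational(191, 12)), Rational(1, 287)) = Mul(Rational(10657, 708), Rational(1, 287)) = Rational(10657, 203196) ≈ 0.052447)
Mul(Function('T')(-15, 15), Add(k, Mul(Add(-137, y), Pow(Add(124, Add(Mul(-4, -7), -3)), -1)))) = Mul(6, Add(Rational(10657, 203196), Mul(Add(-137, 52), Pow(Add(124, Add(Mul(-4, -7), -3)), -1)))) = Mul(6, Add(Rational(10657, 203196), Mul(-85, Pow(Add(124, Add(28, -3)), -1)))) = Mul(6, Add(Rational(10657, 203196), Mul(-85, Pow(Add(124, 25), -1)))) = Mul(6, Add(Rational(10657, 203196), Mul(-85, Pow(149, -1)))) = Mul(6, Add(Rational(10657, 203196), Mul(-85, Rational(1, 149)))) = Mul(6, Add(Rational(10657, 203196), Rational(-85, 149))) = Mul(6, Rational(-15683767, 30276204)) = Rational(-15683767, 5046034)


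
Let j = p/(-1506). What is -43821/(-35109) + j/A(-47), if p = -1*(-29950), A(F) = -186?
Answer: 740359877/546366258 ≈ 1.3551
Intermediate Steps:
p = 29950
j = -14975/753 (j = 29950/(-1506) = 29950*(-1/1506) = -14975/753 ≈ -19.887)
-43821/(-35109) + j/A(-47) = -43821/(-35109) - 14975/753/(-186) = -43821*(-1/35109) - 14975/753*(-1/186) = 4869/3901 + 14975/140058 = 740359877/546366258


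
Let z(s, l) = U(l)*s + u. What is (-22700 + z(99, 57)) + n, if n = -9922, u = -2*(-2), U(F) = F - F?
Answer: -32618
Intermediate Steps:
U(F) = 0
u = 4
z(s, l) = 4 (z(s, l) = 0*s + 4 = 0 + 4 = 4)
(-22700 + z(99, 57)) + n = (-22700 + 4) - 9922 = -22696 - 9922 = -32618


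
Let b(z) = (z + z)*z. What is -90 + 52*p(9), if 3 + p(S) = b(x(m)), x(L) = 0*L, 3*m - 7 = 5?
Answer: -246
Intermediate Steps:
m = 4 (m = 7/3 + (1/3)*5 = 7/3 + 5/3 = 4)
x(L) = 0
b(z) = 2*z**2 (b(z) = (2*z)*z = 2*z**2)
p(S) = -3 (p(S) = -3 + 2*0**2 = -3 + 2*0 = -3 + 0 = -3)
-90 + 52*p(9) = -90 + 52*(-3) = -90 - 156 = -246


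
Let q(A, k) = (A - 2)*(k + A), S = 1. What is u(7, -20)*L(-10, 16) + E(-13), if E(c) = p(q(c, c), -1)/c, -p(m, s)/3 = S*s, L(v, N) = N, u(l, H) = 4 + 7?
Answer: 2285/13 ≈ 175.77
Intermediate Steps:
u(l, H) = 11
q(A, k) = (-2 + A)*(A + k)
p(m, s) = -3*s
E(c) = 3/c (E(c) = (-3*(-1))/c = 3/c)
u(7, -20)*L(-10, 16) + E(-13) = 11*16 + 3/(-13) = 176 + 3*(-1/13) = 176 - 3/13 = 2285/13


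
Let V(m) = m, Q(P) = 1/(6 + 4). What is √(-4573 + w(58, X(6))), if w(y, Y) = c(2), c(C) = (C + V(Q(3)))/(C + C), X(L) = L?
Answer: I*√1828990/20 ≈ 67.62*I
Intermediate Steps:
Q(P) = ⅒ (Q(P) = 1/10 = ⅒)
c(C) = (⅒ + C)/(2*C) (c(C) = (C + ⅒)/(C + C) = (⅒ + C)/((2*C)) = (⅒ + C)*(1/(2*C)) = (⅒ + C)/(2*C))
w(y, Y) = 21/40 (w(y, Y) = (1/20)*(1 + 10*2)/2 = (1/20)*(½)*(1 + 20) = (1/20)*(½)*21 = 21/40)
√(-4573 + w(58, X(6))) = √(-4573 + 21/40) = √(-182899/40) = I*√1828990/20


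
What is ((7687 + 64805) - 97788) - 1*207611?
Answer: -232907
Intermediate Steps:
((7687 + 64805) - 97788) - 1*207611 = (72492 - 97788) - 207611 = -25296 - 207611 = -232907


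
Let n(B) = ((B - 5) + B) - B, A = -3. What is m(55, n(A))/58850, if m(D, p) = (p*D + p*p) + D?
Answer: -3/550 ≈ -0.0054545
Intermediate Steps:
n(B) = -5 + B (n(B) = ((-5 + B) + B) - B = (-5 + 2*B) - B = -5 + B)
m(D, p) = D + p**2 + D*p (m(D, p) = (D*p + p**2) + D = (p**2 + D*p) + D = D + p**2 + D*p)
m(55, n(A))/58850 = (55 + (-5 - 3)**2 + 55*(-5 - 3))/58850 = (55 + (-8)**2 + 55*(-8))*(1/58850) = (55 + 64 - 440)*(1/58850) = -321*1/58850 = -3/550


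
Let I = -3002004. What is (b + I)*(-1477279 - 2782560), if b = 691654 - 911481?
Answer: 13724481345209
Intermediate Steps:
b = -219827
(b + I)*(-1477279 - 2782560) = (-219827 - 3002004)*(-1477279 - 2782560) = -3221831*(-4259839) = 13724481345209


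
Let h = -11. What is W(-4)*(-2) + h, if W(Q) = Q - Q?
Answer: -11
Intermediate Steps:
W(Q) = 0
W(-4)*(-2) + h = 0*(-2) - 11 = 0 - 11 = -11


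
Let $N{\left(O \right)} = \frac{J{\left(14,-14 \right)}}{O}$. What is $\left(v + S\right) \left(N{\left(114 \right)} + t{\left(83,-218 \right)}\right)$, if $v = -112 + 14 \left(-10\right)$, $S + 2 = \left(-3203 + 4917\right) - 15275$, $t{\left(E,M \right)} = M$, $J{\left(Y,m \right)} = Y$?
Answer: $\frac{57189495}{19} \approx 3.01 \cdot 10^{6}$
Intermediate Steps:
$S = -13563$ ($S = -2 + \left(\left(-3203 + 4917\right) - 15275\right) = -2 + \left(1714 - 15275\right) = -2 - 13561 = -13563$)
$v = -252$ ($v = -112 - 140 = -252$)
$N{\left(O \right)} = \frac{14}{O}$
$\left(v + S\right) \left(N{\left(114 \right)} + t{\left(83,-218 \right)}\right) = \left(-252 - 13563\right) \left(\frac{14}{114} - 218\right) = - 13815 \left(14 \cdot \frac{1}{114} - 218\right) = - 13815 \left(\frac{7}{57} - 218\right) = \left(-13815\right) \left(- \frac{12419}{57}\right) = \frac{57189495}{19}$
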